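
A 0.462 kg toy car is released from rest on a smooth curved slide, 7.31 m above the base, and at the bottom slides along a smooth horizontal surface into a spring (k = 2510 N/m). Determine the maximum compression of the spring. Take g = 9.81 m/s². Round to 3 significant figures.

Energy conservation (no friction) from release to max compression: mgh = ½kx²
x = √(2mgh/k) = √(2 × 0.462 × 9.81 × 7.31 / 2510) = 0.1625 m

x = 0.162 m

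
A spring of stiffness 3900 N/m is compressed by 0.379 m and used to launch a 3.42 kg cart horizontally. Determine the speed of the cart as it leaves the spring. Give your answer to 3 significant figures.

Conservation of energy: ½kx² = ½mv²
v = x√(k/m) = 0.379 × √(3900/3.42) = 12.80 m/s

v = 12.8 m/s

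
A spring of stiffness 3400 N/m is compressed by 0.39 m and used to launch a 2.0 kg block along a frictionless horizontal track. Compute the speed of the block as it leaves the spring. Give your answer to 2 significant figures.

Conservation of energy: ½kx² = ½mv²
v = x√(k/m) = 0.39 × √(3400/2.0) = 16.08 m/s

v = 16 m/s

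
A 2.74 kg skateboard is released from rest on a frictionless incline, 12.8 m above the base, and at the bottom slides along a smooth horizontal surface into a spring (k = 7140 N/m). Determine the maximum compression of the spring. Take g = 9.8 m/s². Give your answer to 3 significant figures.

Energy conservation (no friction) from release to max compression: mgh = ½kx²
x = √(2mgh/k) = √(2 × 2.74 × 9.8 × 12.8 / 7140) = 0.3103 m

x = 0.310 m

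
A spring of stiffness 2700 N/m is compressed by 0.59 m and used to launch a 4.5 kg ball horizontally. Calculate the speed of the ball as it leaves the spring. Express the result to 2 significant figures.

Spring PE converts entirely to kinetic energy: ½kx² = ½mv²
v = x√(k/m) = 0.59 × √(2700/4.5) = 14.45 m/s

v = 14 m/s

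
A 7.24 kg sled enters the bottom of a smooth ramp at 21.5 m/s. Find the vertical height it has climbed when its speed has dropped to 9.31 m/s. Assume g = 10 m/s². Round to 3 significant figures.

Conservation of energy: ½mv₁² = ½mv₂² + mgh
h = (v₁² − v₂²)/(2g) = (21.5² − 9.31²)/(2 × 10) = 18.78 m

h = 18.8 m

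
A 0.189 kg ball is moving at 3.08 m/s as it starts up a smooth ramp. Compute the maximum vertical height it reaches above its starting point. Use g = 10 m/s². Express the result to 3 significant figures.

Setting KE at the bottom equal to PE gained: ½mv² = mgh
h = v²/(2g) = 3.08²/(2 × 10) = 0.4743 m

h = 0.474 m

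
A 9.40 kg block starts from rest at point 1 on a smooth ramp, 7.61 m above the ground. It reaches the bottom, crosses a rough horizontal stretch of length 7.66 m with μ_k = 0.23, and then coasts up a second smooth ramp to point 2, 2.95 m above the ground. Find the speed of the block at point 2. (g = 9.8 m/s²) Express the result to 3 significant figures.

Energy at 1: mgh₁ = (9.40)(9.8)(7.61) = 701.03 J
Friction loss: W_f = μ_k mg d = 162.3 J
At 2: ½mv² + mgh₂ = mgh₁ − W_f
½mv² = 701.03 − 162.3 − 271.75 = 266.98 J
v = √(2 × 266.98/9.40) = 7.537 m/s

v = 7.54 m/s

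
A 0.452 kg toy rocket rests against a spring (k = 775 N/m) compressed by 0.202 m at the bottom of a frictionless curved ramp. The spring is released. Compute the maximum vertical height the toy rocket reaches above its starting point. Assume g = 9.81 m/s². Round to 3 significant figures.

h = 3.57 m

All spring PE becomes gravitational PE at the highest point: ½kx² = mgh
h = kx²/(2mg) = (775)(0.202)²/(2 × 0.452 × 9.81) = 3.566 m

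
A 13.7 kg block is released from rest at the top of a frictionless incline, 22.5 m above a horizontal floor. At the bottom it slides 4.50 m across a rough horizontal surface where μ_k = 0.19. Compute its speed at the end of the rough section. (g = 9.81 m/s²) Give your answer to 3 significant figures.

v = 20.6 m/s

Energy at the top = energy at the end + work done against friction:
mgh = ½mv² + μ_k m g d
W_f = μ_k mg d = (0.19)(13.7)(9.81)(4.50) = 114.9 J
½mv² = mgh − W_f = 3023.9 − 114.9 = 2909.0 J
v = √(2 × 2909.0/13.7) = 20.61 m/s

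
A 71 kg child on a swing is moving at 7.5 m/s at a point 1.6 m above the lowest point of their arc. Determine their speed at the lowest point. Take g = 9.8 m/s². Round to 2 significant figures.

v = 9.4 m/s

Energy conservation between the two points: ½mv₀² + mgh = ½mv²
v² = v₀² + 2gh = (7.5)² + 2(9.8)(1.6) = 87.610
v = √87.610 = 9.360 m/s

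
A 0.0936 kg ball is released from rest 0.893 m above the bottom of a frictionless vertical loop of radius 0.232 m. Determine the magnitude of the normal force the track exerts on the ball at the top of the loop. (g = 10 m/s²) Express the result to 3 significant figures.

N = 2.53 N

Energy from release to top (height 2r): mgh = ½mv_top² + mg(2r)
v_top² = 2g(h − 2r) = 2(10)(0.893 − 0.4640) = 8.5800 m²/s²
At the top, both N and weight point toward the centre: N + mg = mv_top²/r
N = m(v_top²/r − g) = 0.0936(8.5800/0.232 − 10) = 2.526 N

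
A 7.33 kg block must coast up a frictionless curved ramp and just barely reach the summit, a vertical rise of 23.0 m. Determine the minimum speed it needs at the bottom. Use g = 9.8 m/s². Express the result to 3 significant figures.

At the top it is momentarily at rest, so all KE converts to PE: ½mv² = mgh
v = √(2gh) = √(2 × 9.8 × 23.0) = 21.23 m/s

v = 21.2 m/s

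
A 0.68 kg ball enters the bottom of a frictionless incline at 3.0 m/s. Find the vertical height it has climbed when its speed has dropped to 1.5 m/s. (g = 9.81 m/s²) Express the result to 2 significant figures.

Conservation of energy: ½mv₁² = ½mv₂² + mgh
h = (v₁² − v₂²)/(2g) = (3.0² − 1.5²)/(2 × 9.81) = 0.3440 m

h = 0.34 m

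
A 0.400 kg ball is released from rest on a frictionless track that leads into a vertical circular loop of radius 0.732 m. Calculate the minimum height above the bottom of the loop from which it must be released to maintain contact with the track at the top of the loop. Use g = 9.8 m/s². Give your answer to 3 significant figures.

At the top, for minimum speed gravity alone supplies the centripetal force: mg = mv_top²/r ⇒ v_top² = gr = 7.174 m²/s²
Energy conservation from release height h to the top (height 2r): mgh = ½mv_top² + mg(2r)
h = v_top²/(2g) + 2r = r/2 + 2r = 5r/2 = 1.830 m

h = 1.83 m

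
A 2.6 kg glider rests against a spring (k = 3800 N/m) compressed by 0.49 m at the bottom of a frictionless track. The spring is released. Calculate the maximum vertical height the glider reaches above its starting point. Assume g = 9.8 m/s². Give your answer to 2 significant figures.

h = 18 m

Energy conservation from release to the highest point: ½kx² = mgh
h = kx²/(2mg) = (3800)(0.49)²/(2 × 2.6 × 9.8) = 17.90 m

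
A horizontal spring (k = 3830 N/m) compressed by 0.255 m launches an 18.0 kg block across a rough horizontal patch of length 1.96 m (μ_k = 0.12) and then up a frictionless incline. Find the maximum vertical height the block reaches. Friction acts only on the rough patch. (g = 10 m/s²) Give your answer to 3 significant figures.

h = 0.457 m

Spring energy: E₀ = ½kx² = ½(3830)(0.255)² = 124.52 J
Friction: W_f = μ_k mg d = (0.12)(18.0)(10)(1.96) = 42.34 J
Energy at base of ramp: E = 124.52 − 42.34 = 82.187 J
At max height all remaining energy is PE: mgh = E ⇒ h = E/(mg) = 82.187/(18.0 × 10) = 0.4566 m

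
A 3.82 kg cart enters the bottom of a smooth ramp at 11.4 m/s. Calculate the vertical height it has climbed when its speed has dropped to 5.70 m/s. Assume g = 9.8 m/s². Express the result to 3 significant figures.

Energy balance between the two points: ½mv₁² = ½mv₂² + mgh
h = (v₁² − v₂²)/(2g) = (11.4² − 5.70²)/(2 × 9.8) = 4.973 m

h = 4.97 m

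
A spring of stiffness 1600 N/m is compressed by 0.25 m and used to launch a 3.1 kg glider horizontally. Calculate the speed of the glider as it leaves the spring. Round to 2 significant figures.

Spring PE converts entirely to kinetic energy: ½kx² = ½mv²
v = x√(k/m) = 0.25 × √(1600/3.1) = 5.680 m/s

v = 5.7 m/s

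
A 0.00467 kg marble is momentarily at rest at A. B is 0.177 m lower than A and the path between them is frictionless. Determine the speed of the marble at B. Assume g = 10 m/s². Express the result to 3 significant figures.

v = 1.88 m/s

Energy conservation between the two points: mgh = ½mv²
v = √(2gh) = √(2 × 10 × 0.177) = √3.5400 = 1.881 m/s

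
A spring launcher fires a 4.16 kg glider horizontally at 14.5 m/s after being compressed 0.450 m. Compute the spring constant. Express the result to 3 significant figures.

Spring PE at full compression equals KE at release: ½kx² = ½mv²
k = mv²/x² = (4.16)(14.5)²/(0.450)² = 4319 N/m

k = 4320 N/m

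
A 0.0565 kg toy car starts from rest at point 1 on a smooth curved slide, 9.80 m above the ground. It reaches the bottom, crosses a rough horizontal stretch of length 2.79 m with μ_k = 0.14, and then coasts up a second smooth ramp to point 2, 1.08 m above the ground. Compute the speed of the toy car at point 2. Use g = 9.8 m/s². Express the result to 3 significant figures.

v = 12.8 m/s

Energy at 1: mgh₁ = (0.0565)(9.8)(9.80) = 5.4263 J
Friction loss: W_f = μ_k mg d = 0.2163 J
At 2: ½mv² + mgh₂ = mgh₁ − W_f
½mv² = 5.4263 − 0.2163 − 0.59800 = 4.6120 J
v = √(2 × 4.6120/0.0565) = 12.78 m/s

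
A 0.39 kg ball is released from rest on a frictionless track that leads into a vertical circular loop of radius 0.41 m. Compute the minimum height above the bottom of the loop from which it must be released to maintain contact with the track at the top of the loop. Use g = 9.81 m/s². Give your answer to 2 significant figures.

At the top, for minimum speed gravity alone supplies the centripetal force: mg = mv_top²/r ⇒ v_top² = gr = 4.022 m²/s²
Energy conservation from release height h to the top (height 2r): mgh = ½mv_top² + mg(2r)
h = v_top²/(2g) + 2r = r/2 + 2r = 5r/2 = 1.025 m

h = 1.0 m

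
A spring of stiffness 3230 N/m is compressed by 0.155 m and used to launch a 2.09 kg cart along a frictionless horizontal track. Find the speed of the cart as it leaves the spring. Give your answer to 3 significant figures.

v = 6.09 m/s

The cart leaves the spring when the spring is at natural length, so ½kx² = ½mv²
v = x√(k/m) = 0.155 × √(3230/2.09) = 6.093 m/s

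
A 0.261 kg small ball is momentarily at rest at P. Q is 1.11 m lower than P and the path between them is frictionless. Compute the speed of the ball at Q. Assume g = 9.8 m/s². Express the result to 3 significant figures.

Mechanical energy is conserved (no friction): mgh = ½mv²
The mass cancels from both sides.
v = √(2gh) = √(2 × 9.8 × 1.11) = √21.756 = 4.664 m/s

v = 4.66 m/s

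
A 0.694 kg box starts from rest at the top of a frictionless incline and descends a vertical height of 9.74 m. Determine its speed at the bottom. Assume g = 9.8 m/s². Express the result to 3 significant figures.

Energy conservation between the two points: mgh = ½mv²
v = √(2gh) = √(2 × 9.8 × 9.74) = √190.90 = 13.82 m/s

v = 13.8 m/s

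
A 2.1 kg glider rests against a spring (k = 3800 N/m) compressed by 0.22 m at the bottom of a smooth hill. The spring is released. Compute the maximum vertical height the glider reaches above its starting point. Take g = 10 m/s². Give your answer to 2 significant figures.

h = 4.4 m

All spring PE becomes gravitational PE at the highest point: ½kx² = mgh
h = kx²/(2mg) = (3800)(0.22)²/(2 × 2.1 × 10) = 4.379 m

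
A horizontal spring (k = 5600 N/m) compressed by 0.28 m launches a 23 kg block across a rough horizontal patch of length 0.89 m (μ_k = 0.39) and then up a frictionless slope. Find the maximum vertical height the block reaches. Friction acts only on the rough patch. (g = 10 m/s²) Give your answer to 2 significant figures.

h = 0.61 m

Spring energy: E₀ = ½kx² = ½(5600)(0.28)² = 219.52 J
Friction: W_f = μ_k mg d = (0.39)(23)(10)(0.89) = 79.83 J
Energy at base of ramp: E = 219.52 − 79.83 = 139.69 J
At max height all remaining energy is PE: mgh = E ⇒ h = E/(mg) = 139.69/(23 × 10) = 0.6073 m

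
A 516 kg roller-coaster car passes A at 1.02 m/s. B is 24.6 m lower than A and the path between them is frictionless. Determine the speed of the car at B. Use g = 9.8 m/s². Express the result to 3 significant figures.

Mechanical energy is conserved (no friction): ½mv₀² + mgh = ½mv²
v² = v₀² + 2gh = (1.02)² + 2(9.8)(24.6) = 483.20
v = √483.20 = 21.98 m/s

v = 22.0 m/s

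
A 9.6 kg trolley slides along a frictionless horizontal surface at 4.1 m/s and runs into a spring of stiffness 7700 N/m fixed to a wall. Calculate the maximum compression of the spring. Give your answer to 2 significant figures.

x = 0.14 m

All KE is stored as spring PE at maximum compression: ½mv² = ½kx²
x = v√(m/k) = 4.1 × √(9.6/7700) = 0.1448 m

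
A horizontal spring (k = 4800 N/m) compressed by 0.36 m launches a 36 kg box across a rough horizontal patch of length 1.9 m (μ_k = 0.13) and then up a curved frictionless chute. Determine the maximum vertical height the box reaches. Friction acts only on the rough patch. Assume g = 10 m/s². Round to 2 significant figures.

h = 0.62 m

Spring energy: E₀ = ½kx² = ½(4800)(0.36)² = 311.04 J
Friction: W_f = μ_k mg d = (0.13)(36)(10)(1.9) = 88.92 J
Energy at base of ramp: E = 311.04 − 88.92 = 222.12 J
At max height all remaining energy is PE: mgh = E ⇒ h = E/(mg) = 222.12/(36 × 10) = 0.6170 m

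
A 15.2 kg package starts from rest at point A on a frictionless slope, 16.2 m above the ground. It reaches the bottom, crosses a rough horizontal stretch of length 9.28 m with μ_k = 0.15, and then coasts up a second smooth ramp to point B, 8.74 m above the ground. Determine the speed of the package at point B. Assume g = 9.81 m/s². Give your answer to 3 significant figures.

Energy at A: mgh₁ = (15.2)(9.81)(16.2) = 2415.6 J
Friction loss: W_f = μ_k mg d = 207.6 J
At B: ½mv² + mgh₂ = mgh₁ − W_f
½mv² = 2415.6 − 207.6 − 1303.2 = 904.81 J
v = √(2 × 904.81/15.2) = 10.91 m/s

v = 10.9 m/s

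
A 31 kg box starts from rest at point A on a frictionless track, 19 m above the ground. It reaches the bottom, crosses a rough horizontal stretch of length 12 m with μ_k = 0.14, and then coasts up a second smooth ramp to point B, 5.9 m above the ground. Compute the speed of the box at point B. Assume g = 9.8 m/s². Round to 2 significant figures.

Energy at A: mgh₁ = (31)(9.8)(19) = 5772.2 J
Friction loss: W_f = μ_k mg d = 510.4 J
At B: ½mv² + mgh₂ = mgh₁ − W_f
½mv² = 5772.2 − 510.4 − 1792.4 = 3469.4 J
v = √(2 × 3469.4/31) = 14.96 m/s

v = 15 m/s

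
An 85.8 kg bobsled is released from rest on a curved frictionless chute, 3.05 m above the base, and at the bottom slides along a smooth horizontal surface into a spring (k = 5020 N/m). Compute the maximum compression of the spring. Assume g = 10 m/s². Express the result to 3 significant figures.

Energy conservation (no friction) from release to max compression: mgh = ½kx²
x = √(2mgh/k) = √(2 × 85.8 × 10 × 3.05 / 5020) = 1.021 m

x = 1.02 m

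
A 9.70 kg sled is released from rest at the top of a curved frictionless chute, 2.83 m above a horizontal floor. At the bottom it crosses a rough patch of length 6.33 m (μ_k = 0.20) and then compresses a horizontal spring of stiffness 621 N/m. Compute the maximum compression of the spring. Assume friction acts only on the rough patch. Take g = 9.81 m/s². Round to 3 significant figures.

x = 0.692 m

Initial energy: E₁ = mgh = (9.70)(9.81)(2.83) = 269.29 J
Friction removes W_f = μ_k mg d = (0.20)(9.70)(9.81)(6.33) = 120.5 J
Energy reaching the spring: E = 269.29 − 120.5 = 148.83 J
At max compression ½kx² = E ⇒ x = √(2E/k) = √(2 × 148.83/621) = 0.6923 m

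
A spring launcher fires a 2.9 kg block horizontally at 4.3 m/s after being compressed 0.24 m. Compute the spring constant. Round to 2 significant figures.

k = 930 N/m

½kx² = ½mv²
k = mv²/x² = (2.9)(4.3)²/(0.24)² = 930.9 N/m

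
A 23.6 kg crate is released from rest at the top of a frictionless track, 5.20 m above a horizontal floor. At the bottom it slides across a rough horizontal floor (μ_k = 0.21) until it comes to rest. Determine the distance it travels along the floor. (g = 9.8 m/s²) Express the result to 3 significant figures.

Energy at the top = energy at the end + work done against friction:
At rest all PE has been dissipated by friction: mgh = μ_k m g d
d = h/μ_k = 5.20/0.21 = 24.76 m

d = 24.8 m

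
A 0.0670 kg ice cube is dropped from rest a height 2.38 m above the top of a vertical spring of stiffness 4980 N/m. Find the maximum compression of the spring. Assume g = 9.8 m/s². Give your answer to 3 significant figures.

x = 0.0252 m

Let x be the compression. The total drop is H + x, and the cube is instantaneously at rest at max compression, so energy conservation gives:
mg(H + x) = ½kx²
½(4980)x² − (0.0670)(9.8)x − (0.0670)(9.8)(2.38) = 0
2490x² − 0.6566x − 1.563 = 0
x = [0.6566 + √(0.4311 + 15565)]/(2 × 2490) = 0.02518 m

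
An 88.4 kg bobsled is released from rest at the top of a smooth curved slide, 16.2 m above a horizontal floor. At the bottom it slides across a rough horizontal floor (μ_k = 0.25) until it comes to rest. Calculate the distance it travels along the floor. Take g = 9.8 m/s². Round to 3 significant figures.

Energy bookkeeping (friction removes W_f = μ_k N d):
At rest all PE has been dissipated by friction: mgh = μ_k m g d
d = h/μ_k = 16.2/0.25 = 64.80 m

d = 64.8 m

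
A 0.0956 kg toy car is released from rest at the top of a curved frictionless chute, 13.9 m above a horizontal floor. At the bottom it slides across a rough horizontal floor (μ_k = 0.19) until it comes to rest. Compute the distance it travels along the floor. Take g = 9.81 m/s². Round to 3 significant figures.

Energy at the top = energy at the end + work done against friction:
At rest all PE has been dissipated by friction: mgh = μ_k m g d
d = h/μ_k = 13.9/0.19 = 73.16 m

d = 73.2 m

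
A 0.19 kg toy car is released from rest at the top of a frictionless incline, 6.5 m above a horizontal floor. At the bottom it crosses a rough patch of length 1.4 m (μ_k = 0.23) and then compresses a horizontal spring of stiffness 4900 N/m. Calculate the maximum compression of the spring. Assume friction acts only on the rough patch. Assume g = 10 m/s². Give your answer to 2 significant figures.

x = 0.069 m

Initial energy: E₁ = mgh = (0.19)(10)(6.5) = 12.350 J
Friction removes W_f = μ_k mg d = (0.23)(0.19)(10)(1.4) = 0.6118 J
Energy reaching the spring: E = 12.350 − 0.6118 = 11.738 J
At max compression ½kx² = E ⇒ x = √(2E/k) = √(2 × 11.738/4900) = 0.06922 m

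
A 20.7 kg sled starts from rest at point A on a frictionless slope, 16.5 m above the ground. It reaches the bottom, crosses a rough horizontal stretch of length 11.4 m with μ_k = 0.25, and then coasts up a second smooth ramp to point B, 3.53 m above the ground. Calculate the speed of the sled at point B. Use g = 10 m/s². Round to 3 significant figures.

v = 14.2 m/s

Energy at A: mgh₁ = (20.7)(10)(16.5) = 3415.5 J
Friction loss: W_f = μ_k mg d = 590.0 J
At B: ½mv² + mgh₂ = mgh₁ − W_f
½mv² = 3415.5 − 590.0 − 730.71 = 2094.8 J
v = √(2 × 2094.8/20.7) = 14.23 m/s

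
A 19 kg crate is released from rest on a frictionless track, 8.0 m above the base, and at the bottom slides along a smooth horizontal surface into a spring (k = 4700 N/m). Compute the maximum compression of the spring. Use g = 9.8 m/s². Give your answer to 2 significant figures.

x = 0.80 m

Gravitational PE at the top equals spring PE at max compression: mgh = ½kx²
x = √(2mgh/k) = √(2 × 19 × 9.8 × 8.0 / 4700) = 0.7962 m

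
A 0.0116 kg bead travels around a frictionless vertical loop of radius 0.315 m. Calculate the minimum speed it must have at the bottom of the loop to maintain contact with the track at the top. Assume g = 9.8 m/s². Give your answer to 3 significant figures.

v = 3.93 m/s

At the top: mg = mv_top²/r ⇒ v_top² = gr = 3.087 m²/s²
Energy from bottom to top (height 2r): ½mv_bot² = ½mv_top² + mg(2r)
v_bot² = gr + 4gr = 5gr = 15.44
v_bot = √(5gr) = 3.929 m/s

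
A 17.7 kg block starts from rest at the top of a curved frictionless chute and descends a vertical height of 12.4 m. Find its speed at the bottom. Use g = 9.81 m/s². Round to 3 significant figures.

By conservation of mechanical energy, mgh = ½mv²
v = √(2gh) = √(2 × 9.81 × 12.4) = √243.29 = 15.60 m/s

v = 15.6 m/s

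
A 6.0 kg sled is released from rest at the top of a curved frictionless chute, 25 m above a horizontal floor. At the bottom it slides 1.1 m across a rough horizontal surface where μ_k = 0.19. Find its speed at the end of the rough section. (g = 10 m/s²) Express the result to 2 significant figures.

v = 22 m/s

Applying the work–energy principle:
mgh = ½mv² + μ_k m g d
W_f = μ_k mg d = (0.19)(6.0)(10)(1.1) = 12.54 J
½mv² = mgh − W_f = 1500.0 − 12.54 = 1487.5 J
v = √(2 × 1487.5/6.0) = 22.27 m/s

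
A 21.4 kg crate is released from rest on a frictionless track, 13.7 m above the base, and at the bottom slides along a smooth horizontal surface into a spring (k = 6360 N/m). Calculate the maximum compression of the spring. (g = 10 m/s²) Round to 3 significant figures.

x = 0.960 m

At max compression the crate is momentarily at rest: mgh = ½kx²
x = √(2mgh/k) = √(2 × 21.4 × 10 × 13.7 / 6360) = 0.9602 m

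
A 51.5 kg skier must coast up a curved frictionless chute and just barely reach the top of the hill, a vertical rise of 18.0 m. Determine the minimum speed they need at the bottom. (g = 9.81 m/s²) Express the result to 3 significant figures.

At the top they are momentarily at rest, so all KE converts to PE: ½mv² = mgh
v = √(2gh) = √(2 × 9.81 × 18.0) = 18.79 m/s

v = 18.8 m/s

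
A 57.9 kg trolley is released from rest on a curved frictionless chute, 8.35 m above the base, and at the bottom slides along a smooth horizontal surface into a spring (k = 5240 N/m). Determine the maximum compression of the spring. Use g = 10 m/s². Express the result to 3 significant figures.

Gravitational PE at the top equals spring PE at max compression: mgh = ½kx²
x = √(2mgh/k) = √(2 × 57.9 × 10 × 8.35 / 5240) = 1.358 m

x = 1.36 m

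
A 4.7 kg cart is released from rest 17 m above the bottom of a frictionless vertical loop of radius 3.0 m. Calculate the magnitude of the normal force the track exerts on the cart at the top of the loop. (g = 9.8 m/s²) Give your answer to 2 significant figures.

Energy from release to top (height 2r): mgh = ½mv_top² + mg(2r)
v_top² = 2g(h − 2r) = 2(9.8)(17 − 6.000) = 215.60 m²/s²
At the top, both N and weight point toward the centre: N + mg = mv_top²/r
N = m(v_top²/r − g) = 4.7(215.60/3.0 − 9.8) = 291.7 N

N = 290 N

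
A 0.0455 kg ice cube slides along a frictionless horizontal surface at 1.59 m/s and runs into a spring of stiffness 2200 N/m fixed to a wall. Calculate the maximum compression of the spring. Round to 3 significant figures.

Conservation of energy between contact and max compression: ½mv² = ½kx²
x = v√(m/k) = 1.59 × √(0.0455/2200) = 0.007231 m

x = 0.00723 m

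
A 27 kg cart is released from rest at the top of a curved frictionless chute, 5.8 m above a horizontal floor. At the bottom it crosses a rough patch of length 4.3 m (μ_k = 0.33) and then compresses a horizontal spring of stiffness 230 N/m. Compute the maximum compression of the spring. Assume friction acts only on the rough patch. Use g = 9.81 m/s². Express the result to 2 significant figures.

Initial energy: E₁ = mgh = (27)(9.81)(5.8) = 1536.2 J
Friction removes W_f = μ_k mg d = (0.33)(27)(9.81)(4.3) = 375.9 J
Energy reaching the spring: E = 1536.2 − 375.9 = 1160.4 J
At max compression ½kx² = E ⇒ x = √(2E/k) = √(2 × 1160.4/230) = 3.177 m

x = 3.2 m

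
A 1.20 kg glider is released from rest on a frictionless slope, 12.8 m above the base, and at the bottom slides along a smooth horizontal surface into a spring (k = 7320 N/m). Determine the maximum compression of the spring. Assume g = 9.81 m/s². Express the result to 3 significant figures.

At max compression the glider is momentarily at rest: mgh = ½kx²
x = √(2mgh/k) = √(2 × 1.20 × 9.81 × 12.8 / 7320) = 0.2029 m

x = 0.203 m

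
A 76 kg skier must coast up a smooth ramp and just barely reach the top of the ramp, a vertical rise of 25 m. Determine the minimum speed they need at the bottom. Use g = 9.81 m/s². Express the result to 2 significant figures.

At the top they are momentarily at rest, so all KE converts to PE: ½mv² = mgh
v = √(2gh) = √(2 × 9.81 × 25) = 22.15 m/s

v = 22 m/s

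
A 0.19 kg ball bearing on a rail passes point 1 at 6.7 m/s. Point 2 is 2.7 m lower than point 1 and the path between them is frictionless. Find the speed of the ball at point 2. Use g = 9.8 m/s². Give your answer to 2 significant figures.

Equating total energy at the two states: ½mv₀² + mgh = ½mv²
The mass cancels from both sides.
v² = v₀² + 2gh = (6.7)² + 2(9.8)(2.7) = 97.810
v = √97.810 = 9.890 m/s

v = 9.9 m/s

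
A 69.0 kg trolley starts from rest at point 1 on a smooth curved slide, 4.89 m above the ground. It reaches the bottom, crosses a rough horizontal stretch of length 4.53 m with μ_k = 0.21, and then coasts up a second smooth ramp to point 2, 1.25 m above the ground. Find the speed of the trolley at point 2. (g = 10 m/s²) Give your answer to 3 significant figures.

v = 7.33 m/s

Energy at 1: mgh₁ = (69.0)(10)(4.89) = 3374.1 J
Friction loss: W_f = μ_k mg d = 656.4 J
At 2: ½mv² + mgh₂ = mgh₁ − W_f
½mv² = 3374.1 − 656.4 − 862.50 = 1855.2 J
v = √(2 × 1855.2/69.0) = 7.333 m/s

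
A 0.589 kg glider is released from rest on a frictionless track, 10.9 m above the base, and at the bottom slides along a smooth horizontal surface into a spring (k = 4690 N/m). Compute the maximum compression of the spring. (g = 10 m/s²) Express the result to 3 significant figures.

x = 0.165 m

At max compression the glider is momentarily at rest: mgh = ½kx²
x = √(2mgh/k) = √(2 × 0.589 × 10 × 10.9 / 4690) = 0.1655 m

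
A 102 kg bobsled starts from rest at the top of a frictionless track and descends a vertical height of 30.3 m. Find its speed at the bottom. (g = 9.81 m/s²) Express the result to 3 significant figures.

By conservation of mechanical energy, mgh = ½mv²
v = √(2gh) = √(2 × 9.81 × 30.3) = √594.49 = 24.38 m/s

v = 24.4 m/s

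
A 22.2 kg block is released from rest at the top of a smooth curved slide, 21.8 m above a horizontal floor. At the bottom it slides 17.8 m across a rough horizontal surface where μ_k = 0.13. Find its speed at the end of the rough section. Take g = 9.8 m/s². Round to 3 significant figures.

v = 19.5 m/s

Energy bookkeeping (friction removes W_f = μ_k N d):
mgh = ½mv² + μ_k m g d
W_f = μ_k mg d = (0.13)(22.2)(9.8)(17.8) = 503.4 J
½mv² = mgh − W_f = 4742.8 − 503.4 = 4239.4 J
v = √(2 × 4239.4/22.2) = 19.54 m/s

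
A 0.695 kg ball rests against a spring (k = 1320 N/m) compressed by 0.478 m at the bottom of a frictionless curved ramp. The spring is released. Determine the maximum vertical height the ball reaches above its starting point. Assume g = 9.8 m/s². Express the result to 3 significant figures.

Energy conservation from release to the highest point: ½kx² = mgh
h = kx²/(2mg) = (1320)(0.478)²/(2 × 0.695 × 9.8) = 22.14 m

h = 22.1 m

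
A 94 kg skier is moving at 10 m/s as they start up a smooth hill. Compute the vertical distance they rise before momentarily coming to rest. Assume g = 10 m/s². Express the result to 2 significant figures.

By energy conservation, ½mv² = mgh
h = v²/(2g) = 10²/(2 × 10) = 5.000 m

h = 5.0 m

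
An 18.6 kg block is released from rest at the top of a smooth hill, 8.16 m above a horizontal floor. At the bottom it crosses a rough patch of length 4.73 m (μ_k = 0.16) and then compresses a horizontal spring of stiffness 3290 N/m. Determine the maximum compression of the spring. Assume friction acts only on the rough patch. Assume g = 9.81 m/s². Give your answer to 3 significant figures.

x = 0.906 m

Initial energy: E₁ = mgh = (18.6)(9.81)(8.16) = 1488.9 J
Friction removes W_f = μ_k mg d = (0.16)(18.6)(9.81)(4.73) = 138.1 J
Energy reaching the spring: E = 1488.9 − 138.1 = 1350.8 J
At max compression ½kx² = E ⇒ x = √(2E/k) = √(2 × 1350.8/3290) = 0.9062 m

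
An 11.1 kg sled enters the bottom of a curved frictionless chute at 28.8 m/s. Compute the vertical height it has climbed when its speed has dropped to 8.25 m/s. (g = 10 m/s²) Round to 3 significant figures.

Conservation of energy: ½mv₁² = ½mv₂² + mgh
h = (v₁² − v₂²)/(2g) = (28.8² − 8.25²)/(2 × 10) = 38.07 m

h = 38.1 m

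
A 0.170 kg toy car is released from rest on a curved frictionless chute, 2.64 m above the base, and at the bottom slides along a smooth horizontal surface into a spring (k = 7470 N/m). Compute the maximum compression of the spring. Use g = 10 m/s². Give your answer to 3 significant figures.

At max compression the car is momentarily at rest: mgh = ½kx²
x = √(2mgh/k) = √(2 × 0.170 × 10 × 2.64 / 7470) = 0.03466 m

x = 0.0347 m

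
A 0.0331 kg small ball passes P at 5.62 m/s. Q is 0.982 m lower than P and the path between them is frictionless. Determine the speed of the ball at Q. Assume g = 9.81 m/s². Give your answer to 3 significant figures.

Equating total energy at the two states: ½mv₀² + mgh = ½mv²
The mass cancels from both sides.
v² = v₀² + 2gh = (5.62)² + 2(9.81)(0.982) = 50.851
v = √50.851 = 7.131 m/s

v = 7.13 m/s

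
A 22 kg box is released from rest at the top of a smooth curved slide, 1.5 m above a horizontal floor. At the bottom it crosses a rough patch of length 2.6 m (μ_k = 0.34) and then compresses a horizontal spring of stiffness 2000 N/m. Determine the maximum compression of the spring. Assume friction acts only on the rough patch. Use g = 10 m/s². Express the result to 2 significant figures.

x = 0.37 m

Initial energy: E₁ = mgh = (22)(10)(1.5) = 330.00 J
Friction removes W_f = μ_k mg d = (0.34)(22)(10)(2.6) = 194.5 J
Energy reaching the spring: E = 330.00 − 194.5 = 135.52 J
At max compression ½kx² = E ⇒ x = √(2E/k) = √(2 × 135.52/2000) = 0.3681 m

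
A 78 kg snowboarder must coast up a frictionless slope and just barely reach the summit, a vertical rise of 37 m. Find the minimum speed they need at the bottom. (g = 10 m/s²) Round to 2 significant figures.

At the top they are momentarily at rest, so all KE converts to PE: ½mv² = mgh
v = √(2gh) = √(2 × 10 × 37) = 27.20 m/s

v = 27 m/s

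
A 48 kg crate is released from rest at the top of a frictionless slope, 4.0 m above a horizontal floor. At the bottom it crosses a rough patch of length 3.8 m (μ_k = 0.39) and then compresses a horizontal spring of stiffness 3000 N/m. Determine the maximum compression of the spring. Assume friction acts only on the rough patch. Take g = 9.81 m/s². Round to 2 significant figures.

x = 0.89 m

Initial energy: E₁ = mgh = (48)(9.81)(4.0) = 1883.5 J
Friction removes W_f = μ_k mg d = (0.39)(48)(9.81)(3.8) = 697.8 J
Energy reaching the spring: E = 1883.5 − 697.8 = 1185.7 J
At max compression ½kx² = E ⇒ x = √(2E/k) = √(2 × 1185.7/3000) = 0.8891 m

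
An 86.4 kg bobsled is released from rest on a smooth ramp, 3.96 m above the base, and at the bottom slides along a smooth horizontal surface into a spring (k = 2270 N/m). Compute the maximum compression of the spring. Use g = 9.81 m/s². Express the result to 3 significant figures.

x = 1.72 m

At max compression the bobsled is momentarily at rest: mgh = ½kx²
x = √(2mgh/k) = √(2 × 86.4 × 9.81 × 3.96 / 2270) = 1.720 m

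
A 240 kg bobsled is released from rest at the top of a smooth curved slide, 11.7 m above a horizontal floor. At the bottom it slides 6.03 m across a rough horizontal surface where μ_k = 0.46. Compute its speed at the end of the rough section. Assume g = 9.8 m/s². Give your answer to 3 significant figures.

v = 13.2 m/s

Energy bookkeeping (friction removes W_f = μ_k N d):
mgh = ½mv² + μ_k m g d
W_f = μ_k mg d = (0.46)(240)(9.8)(6.03) = 6524 J
½mv² = mgh − W_f = 27518 − 6524 = 20994 J
v = √(2 × 20994/240) = 13.23 m/s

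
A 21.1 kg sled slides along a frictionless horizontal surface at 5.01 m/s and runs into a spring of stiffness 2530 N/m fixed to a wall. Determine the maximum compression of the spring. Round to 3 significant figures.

x = 0.458 m

All KE is stored as spring PE at maximum compression: ½mv² = ½kx²
x = v√(m/k) = 5.01 × √(21.1/2530) = 0.4575 m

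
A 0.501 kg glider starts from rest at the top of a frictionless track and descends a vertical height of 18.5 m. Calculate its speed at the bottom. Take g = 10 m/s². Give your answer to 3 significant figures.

v = 19.2 m/s

Equating total energy at the two states: mgh = ½mv²
The mass cancels from both sides.
v = √(2gh) = √(2 × 10 × 18.5) = √370.00 = 19.24 m/s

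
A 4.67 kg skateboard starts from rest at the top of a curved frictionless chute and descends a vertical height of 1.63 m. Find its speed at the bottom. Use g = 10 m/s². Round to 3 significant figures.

Energy conservation between the two points: mgh = ½mv²
The mass cancels from both sides.
v = √(2gh) = √(2 × 10 × 1.63) = √32.600 = 5.710 m/s

v = 5.71 m/s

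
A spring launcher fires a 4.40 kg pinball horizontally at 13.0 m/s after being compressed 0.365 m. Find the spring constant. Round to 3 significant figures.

k = 5580 N/m

½kx² = ½mv²
k = mv²/x² = (4.40)(13.0)²/(0.365)² = 5582 N/m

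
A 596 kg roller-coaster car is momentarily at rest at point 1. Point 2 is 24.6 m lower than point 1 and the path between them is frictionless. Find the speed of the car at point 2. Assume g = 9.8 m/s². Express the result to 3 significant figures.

Equating total energy at the two states: mgh = ½mv²
v = √(2gh) = √(2 × 9.8 × 24.6) = √482.16 = 21.96 m/s

v = 22.0 m/s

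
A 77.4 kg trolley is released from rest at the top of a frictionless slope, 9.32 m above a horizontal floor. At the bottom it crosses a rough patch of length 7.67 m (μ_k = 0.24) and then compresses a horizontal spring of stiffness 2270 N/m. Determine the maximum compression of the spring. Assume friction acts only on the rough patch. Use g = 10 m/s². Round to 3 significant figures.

x = 2.26 m

Initial energy: E₁ = mgh = (77.4)(10)(9.32) = 7213.7 J
Friction removes W_f = μ_k mg d = (0.24)(77.4)(10)(7.67) = 1425 J
Energy reaching the spring: E = 7213.7 − 1425 = 5788.9 J
At max compression ½kx² = E ⇒ x = √(2E/k) = √(2 × 5788.9/2270) = 2.258 m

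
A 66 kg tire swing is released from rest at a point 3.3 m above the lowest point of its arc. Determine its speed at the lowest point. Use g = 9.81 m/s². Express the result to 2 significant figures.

Mechanical energy is conserved (no friction): mgh = ½mv²
The mass cancels from both sides.
v = √(2gh) = √(2 × 9.81 × 3.3) = √64.746 = 8.046 m/s

v = 8.0 m/s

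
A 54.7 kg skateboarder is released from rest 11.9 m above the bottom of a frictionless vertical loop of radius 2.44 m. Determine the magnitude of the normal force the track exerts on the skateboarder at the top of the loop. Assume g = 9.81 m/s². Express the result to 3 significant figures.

N = 2550 N

Energy from release to top (height 2r): mgh = ½mv_top² + mg(2r)
v_top² = 2g(h − 2r) = 2(9.81)(11.9 − 4.880) = 137.73 m²/s²
At the top, both N and weight point toward the centre: N + mg = mv_top²/r
N = m(v_top²/r − g) = 54.7(137.73/2.44 − 9.81) = 2551 N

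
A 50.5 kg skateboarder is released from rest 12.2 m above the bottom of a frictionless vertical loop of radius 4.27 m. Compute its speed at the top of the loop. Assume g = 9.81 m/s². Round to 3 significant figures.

Energy conservation: mgh = ½mv_top² + mg(2r)
v_top² = 2g(h − 2r) = 2(9.81)(12.2 − 8.540) = 71.81
v_top = 8.474 m/s

v = 8.47 m/s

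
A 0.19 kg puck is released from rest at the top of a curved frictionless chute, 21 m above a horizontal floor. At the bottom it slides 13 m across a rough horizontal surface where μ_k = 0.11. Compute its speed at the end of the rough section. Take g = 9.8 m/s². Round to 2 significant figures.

v = 20 m/s

Energy at the top = energy at the end + work done against friction:
mgh = ½mv² + μ_k m g d
W_f = μ_k mg d = (0.11)(0.19)(9.8)(13) = 2.663 J
½mv² = mgh − W_f = 39.102 − 2.663 = 36.439 J
v = √(2 × 36.439/0.19) = 19.58 m/s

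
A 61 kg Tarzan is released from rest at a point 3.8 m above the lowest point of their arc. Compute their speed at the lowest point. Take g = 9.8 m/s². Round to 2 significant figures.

Energy conservation between the two points: mgh = ½mv²
v = √(2gh) = √(2 × 9.8 × 3.8) = √74.480 = 8.630 m/s

v = 8.6 m/s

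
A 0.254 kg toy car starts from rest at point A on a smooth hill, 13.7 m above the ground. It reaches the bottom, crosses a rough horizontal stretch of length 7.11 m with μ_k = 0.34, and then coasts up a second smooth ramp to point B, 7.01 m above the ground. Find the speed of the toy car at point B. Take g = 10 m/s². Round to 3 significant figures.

Energy at A: mgh₁ = (0.254)(10)(13.7) = 34.798 J
Friction loss: W_f = μ_k mg d = 6.140 J
At B: ½mv² + mgh₂ = mgh₁ − W_f
½mv² = 34.798 − 6.140 − 17.805 = 10.852 J
v = √(2 × 10.852/0.254) = 9.244 m/s

v = 9.24 m/s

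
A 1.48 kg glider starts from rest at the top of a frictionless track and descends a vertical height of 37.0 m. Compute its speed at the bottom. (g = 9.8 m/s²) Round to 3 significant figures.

Mechanical energy is conserved (no friction): mgh = ½mv²
v = √(2gh) = √(2 × 9.8 × 37.0) = √725.20 = 26.93 m/s

v = 26.9 m/s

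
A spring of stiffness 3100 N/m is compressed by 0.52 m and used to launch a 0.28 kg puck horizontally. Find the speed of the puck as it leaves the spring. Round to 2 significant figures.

Conservation of energy: ½kx² = ½mv²
v = x√(k/m) = 0.52 × √(3100/0.28) = 54.71 m/s

v = 55 m/s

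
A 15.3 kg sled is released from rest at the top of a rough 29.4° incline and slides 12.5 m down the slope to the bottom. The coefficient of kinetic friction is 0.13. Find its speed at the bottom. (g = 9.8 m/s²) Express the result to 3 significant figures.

Work–energy: mg(L sinθ) − μ_k(mg cosθ)L = ½mv²
mgh = mgL sinθ = (15.3)(9.8)(12.5)sin29.4° = 920.08 J
W_f = μ_k mg cosθ · L = (0.13)(15.3)(9.8)cos29.4°·12.5 = 212.3 J
½mv² = 920.08 − 212.3 = 707.80 J
v = √(2 × 707.80/15.3) = 9.619 m/s

v = 9.62 m/s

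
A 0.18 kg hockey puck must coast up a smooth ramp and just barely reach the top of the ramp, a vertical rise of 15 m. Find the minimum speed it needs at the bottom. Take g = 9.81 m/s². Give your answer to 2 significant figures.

At the top it is momentarily at rest, so all KE converts to PE: ½mv² = mgh
v = √(2gh) = √(2 × 9.81 × 15) = 17.16 m/s

v = 17 m/s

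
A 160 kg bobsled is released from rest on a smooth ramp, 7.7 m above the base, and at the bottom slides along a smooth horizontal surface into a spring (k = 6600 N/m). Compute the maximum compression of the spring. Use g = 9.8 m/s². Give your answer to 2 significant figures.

x = 1.9 m

At max compression the bobsled is momentarily at rest: mgh = ½kx²
x = √(2mgh/k) = √(2 × 160 × 9.8 × 7.7 / 6600) = 1.913 m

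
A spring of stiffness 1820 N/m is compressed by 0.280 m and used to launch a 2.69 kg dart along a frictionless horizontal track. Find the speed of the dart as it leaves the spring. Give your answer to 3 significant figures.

The dart leaves the spring when the spring is at natural length, so ½kx² = ½mv²
v = x√(k/m) = 0.280 × √(1820/2.69) = 7.283 m/s

v = 7.28 m/s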